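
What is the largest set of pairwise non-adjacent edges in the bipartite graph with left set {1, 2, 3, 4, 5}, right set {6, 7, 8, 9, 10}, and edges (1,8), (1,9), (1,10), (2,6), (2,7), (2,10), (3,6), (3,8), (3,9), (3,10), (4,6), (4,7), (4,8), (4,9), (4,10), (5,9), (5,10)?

Step 1: List the neighbors of each left vertex:
  1: 8, 9, 10
  2: 6, 7, 10
  3: 6, 8, 9, 10
  4: 6, 7, 8, 9, 10
  5: 9, 10

Step 2: Greedily match left vertices, then look for augmenting paths:
  Match 1 -- 8
  Match 2 -- 6
  Match 3 -- 9
  Match 4 -- 7
  Match 5 -- 10
  No augmenting path remains.

Step 3: Verify this is maximum:
  Matching size 5 = min(|L|, |R|) = min(5, 5), which is an upper bound, so this matching is maximum.

Maximum matching: {(1,8), (2,6), (3,9), (4,7), (5,10)}
Size: 5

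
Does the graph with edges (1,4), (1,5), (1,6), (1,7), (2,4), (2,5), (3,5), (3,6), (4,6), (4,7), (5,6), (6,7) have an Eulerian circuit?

Step 1: Find the degree of each vertex:
  deg(1) = 4
  deg(2) = 2
  deg(3) = 2
  deg(4) = 4
  deg(5) = 4
  deg(6) = 5
  deg(7) = 3

Step 2: Count vertices with odd degree:
  Odd-degree vertices: 6, 7 (2 total)

Step 3: Apply Euler's theorem:
  - Eulerian circuit exists iff graph is connected and all vertices have even degree
  - Eulerian path exists iff graph is connected and has 0 or 2 odd-degree vertices

Graph is connected with exactly 2 odd-degree vertices (6, 7).
Eulerian path exists (starting and ending at the odd-degree vertices), but no Eulerian circuit.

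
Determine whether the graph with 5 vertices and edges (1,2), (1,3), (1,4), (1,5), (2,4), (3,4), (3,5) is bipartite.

Step 1: Attempt 2-coloring using BFS:
  Start at vertex 1, assign color 0
  Color vertex 2 with color 1 (neighbor of 1)
  Color vertex 3 with color 1 (neighbor of 1)
  Color vertex 4 with color 1 (neighbor of 1)
  Color vertex 5 with color 1 (neighbor of 1)

Step 2: Conflict found! Vertices 2 and 4 are adjacent but have the same color.
This means the graph contains an odd cycle.

The graph is NOT bipartite.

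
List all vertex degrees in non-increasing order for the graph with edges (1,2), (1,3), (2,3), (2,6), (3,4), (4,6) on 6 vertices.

Step 1: Count edges incident to each vertex:
  deg(1) = 2 (neighbors: 2, 3)
  deg(2) = 3 (neighbors: 1, 3, 6)
  deg(3) = 3 (neighbors: 1, 2, 4)
  deg(4) = 2 (neighbors: 3, 6)
  deg(5) = 0 (neighbors: none)
  deg(6) = 2 (neighbors: 2, 4)

Step 2: Sort degrees in non-increasing order:
  Degrees: [2, 3, 3, 2, 0, 2] -> sorted: [3, 3, 2, 2, 2, 0]

Degree sequence: [3, 3, 2, 2, 2, 0]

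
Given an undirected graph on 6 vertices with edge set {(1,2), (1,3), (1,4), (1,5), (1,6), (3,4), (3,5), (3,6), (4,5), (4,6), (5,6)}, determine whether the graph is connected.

Step 1: Build adjacency list from edges:
  1: 2, 3, 4, 5, 6
  2: 1
  3: 1, 4, 5, 6
  4: 1, 3, 5, 6
  5: 1, 3, 4, 6
  6: 1, 3, 4, 5

Step 2: Run BFS/DFS from vertex 1:
  Visited: {1, 2, 3, 4, 5, 6}
  Reached 6 of 6 vertices

Step 3: All 6 vertices reached from vertex 1, so the graph is connected.
Answer: Yes, the graph is connected.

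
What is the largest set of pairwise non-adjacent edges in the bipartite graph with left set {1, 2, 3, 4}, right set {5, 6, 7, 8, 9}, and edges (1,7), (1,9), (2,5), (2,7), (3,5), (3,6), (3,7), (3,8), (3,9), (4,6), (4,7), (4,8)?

Step 1: List the neighbors of each left vertex:
  1: 7, 9
  2: 5, 7
  3: 5, 6, 7, 8, 9
  4: 6, 7, 8

Step 2: Greedily match left vertices, then look for augmenting paths:
  Match 1 -- 7
  Match 2 -- 5
  Match 3 -- 6
  Match 4 -- 8
  No augmenting path remains.

Step 3: Verify this is maximum:
  Matching size 4 = min(|L|, |R|) = min(4, 5), which is an upper bound, so this matching is maximum.

Maximum matching: {(1,7), (2,5), (3,6), (4,8)}
Size: 4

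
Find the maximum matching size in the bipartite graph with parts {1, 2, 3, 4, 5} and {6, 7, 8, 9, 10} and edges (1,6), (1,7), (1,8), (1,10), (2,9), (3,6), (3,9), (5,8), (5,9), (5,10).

Step 1: List the neighbors of each left vertex:
  1: 6, 7, 8, 10
  2: 9
  3: 6, 9
  4: (none)
  5: 8, 9, 10

Step 2: Greedily match left vertices, then look for augmenting paths:
  Match 1 -- 7
  Match 2 -- 9
  Match 3 -- 6
  Match 5 -- 8
  No augmenting path remains.

Step 3: Verify this is maximum:
  Matching has size 4. The vertex set {1, 2, 3, 5} covers every edge and has size 4; any matching has at most one edge per cover vertex, so 4 is maximum (König's theorem).

Maximum matching: {(1,7), (2,9), (3,6), (5,8)}
Size: 4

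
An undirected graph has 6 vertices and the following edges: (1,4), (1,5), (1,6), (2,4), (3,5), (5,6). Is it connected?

Step 1: Build adjacency list from edges:
  1: 4, 5, 6
  2: 4
  3: 5
  4: 1, 2
  5: 1, 3, 6
  6: 1, 5

Step 2: Run BFS/DFS from vertex 1:
  Visited: {1, 4, 5, 6, 2, 3}
  Reached 6 of 6 vertices

Step 3: All 6 vertices reached from vertex 1, so the graph is connected.
Answer: Yes, the graph is connected.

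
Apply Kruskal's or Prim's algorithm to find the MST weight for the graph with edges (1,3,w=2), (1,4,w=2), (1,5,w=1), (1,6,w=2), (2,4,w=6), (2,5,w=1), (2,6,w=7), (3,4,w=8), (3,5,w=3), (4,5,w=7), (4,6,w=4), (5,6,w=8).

Apply Kruskal's algorithm (sort edges by weight, add if no cycle):

Sorted edges by weight:
  (1,5) w=1
  (2,5) w=1
  (1,4) w=2
  (1,3) w=2
  (1,6) w=2
  (3,5) w=3
  (4,6) w=4
  (2,4) w=6
  (2,6) w=7
  (4,5) w=7
  (3,4) w=8
  (5,6) w=8

Add edge (1,5) w=1 -- no cycle. Running total: 1
Add edge (2,5) w=1 -- no cycle. Running total: 2
Add edge (1,4) w=2 -- no cycle. Running total: 4
Add edge (1,3) w=2 -- no cycle. Running total: 6
Add edge (1,6) w=2 -- no cycle. Running total: 8

MST edges: (1,5,w=1), (2,5,w=1), (1,4,w=2), (1,3,w=2), (1,6,w=2)
Total MST weight: 1 + 1 + 2 + 2 + 2 = 8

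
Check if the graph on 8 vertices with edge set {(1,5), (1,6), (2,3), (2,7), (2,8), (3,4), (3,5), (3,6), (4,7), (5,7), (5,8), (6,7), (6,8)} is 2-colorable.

Step 1: Attempt 2-coloring using BFS:
  Start at vertex 1, assign color 0
  Color vertex 5 with color 1 (neighbor of 1)
  Color vertex 6 with color 1 (neighbor of 1)
  Color vertex 3 with color 0 (neighbor of 5)
  Color vertex 7 with color 0 (neighbor of 5)
  Color vertex 8 with color 0 (neighbor of 5)
  Color vertex 2 with color 1 (neighbor of 3)
  Color vertex 4 with color 1 (neighbor of 3)

Step 2: 2-coloring succeeded. No conflicts found.
  Set A (color 0): {1, 3, 7, 8}
  Set B (color 1): {2, 4, 5, 6}

The graph is bipartite with partition {1, 3, 7, 8}, {2, 4, 5, 6}.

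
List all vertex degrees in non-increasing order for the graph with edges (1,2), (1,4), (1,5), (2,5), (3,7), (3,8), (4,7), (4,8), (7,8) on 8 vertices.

Step 1: Count edges incident to each vertex:
  deg(1) = 3 (neighbors: 2, 4, 5)
  deg(2) = 2 (neighbors: 1, 5)
  deg(3) = 2 (neighbors: 7, 8)
  deg(4) = 3 (neighbors: 1, 7, 8)
  deg(5) = 2 (neighbors: 1, 2)
  deg(6) = 0 (neighbors: none)
  deg(7) = 3 (neighbors: 3, 4, 8)
  deg(8) = 3 (neighbors: 3, 4, 7)

Step 2: Sort degrees in non-increasing order:
  Degrees: [3, 2, 2, 3, 2, 0, 3, 3] -> sorted: [3, 3, 3, 3, 2, 2, 2, 0]

Degree sequence: [3, 3, 3, 3, 2, 2, 2, 0]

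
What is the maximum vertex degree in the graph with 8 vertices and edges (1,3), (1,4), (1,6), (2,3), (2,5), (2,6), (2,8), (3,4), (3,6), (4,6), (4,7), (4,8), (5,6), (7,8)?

Step 1: Count edges incident to each vertex:
  deg(1) = 3 (neighbors: 3, 4, 6)
  deg(2) = 4 (neighbors: 3, 5, 6, 8)
  deg(3) = 4 (neighbors: 1, 2, 4, 6)
  deg(4) = 5 (neighbors: 1, 3, 6, 7, 8)
  deg(5) = 2 (neighbors: 2, 6)
  deg(6) = 5 (neighbors: 1, 2, 3, 4, 5)
  deg(7) = 2 (neighbors: 4, 8)
  deg(8) = 3 (neighbors: 2, 4, 7)

Step 2: Find maximum:
  max(3, 4, 4, 5, 2, 5, 2, 3) = 5 (vertex 4)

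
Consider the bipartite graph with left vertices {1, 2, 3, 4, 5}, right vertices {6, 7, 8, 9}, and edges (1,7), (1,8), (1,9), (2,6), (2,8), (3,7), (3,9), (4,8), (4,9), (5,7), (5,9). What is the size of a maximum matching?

Step 1: List the neighbors of each left vertex:
  1: 7, 8, 9
  2: 6, 8
  3: 7, 9
  4: 8, 9
  5: 7, 9

Step 2: Greedily match left vertices, then look for augmenting paths:
  Match 1 -- 7
  Match 2 -- 6
  Match 3 -- 9
  Match 4 -- 8
  No augmenting path remains.

Step 3: Verify this is maximum:
  Matching size 4 = min(|L|, |R|) = min(5, 4), which is an upper bound, so this matching is maximum.

Maximum matching: {(1,7), (2,6), (3,9), (4,8)}
Size: 4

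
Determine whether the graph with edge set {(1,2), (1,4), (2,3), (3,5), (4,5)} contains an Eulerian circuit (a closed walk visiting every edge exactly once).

Step 1: Find the degree of each vertex:
  deg(1) = 2
  deg(2) = 2
  deg(3) = 2
  deg(4) = 2
  deg(5) = 2

Step 2: Count vertices with odd degree:
  All vertices have even degree (0 odd-degree vertices)

Step 3: Apply Euler's theorem:
  - Eulerian circuit exists iff graph is connected and all vertices have even degree
  - Eulerian path exists iff graph is connected and has 0 or 2 odd-degree vertices

Graph is connected with 0 odd-degree vertices.
Both Eulerian circuit and Eulerian path exist.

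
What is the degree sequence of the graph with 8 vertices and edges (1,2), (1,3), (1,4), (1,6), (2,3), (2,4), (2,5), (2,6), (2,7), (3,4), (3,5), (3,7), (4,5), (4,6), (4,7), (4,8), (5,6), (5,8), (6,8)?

Step 1: Count edges incident to each vertex:
  deg(1) = 4 (neighbors: 2, 3, 4, 6)
  deg(2) = 6 (neighbors: 1, 3, 4, 5, 6, 7)
  deg(3) = 5 (neighbors: 1, 2, 4, 5, 7)
  deg(4) = 7 (neighbors: 1, 2, 3, 5, 6, 7, 8)
  deg(5) = 5 (neighbors: 2, 3, 4, 6, 8)
  deg(6) = 5 (neighbors: 1, 2, 4, 5, 8)
  deg(7) = 3 (neighbors: 2, 3, 4)
  deg(8) = 3 (neighbors: 4, 5, 6)

Step 2: Sort degrees in non-increasing order:
  Degrees: [4, 6, 5, 7, 5, 5, 3, 3] -> sorted: [7, 6, 5, 5, 5, 4, 3, 3]

Degree sequence: [7, 6, 5, 5, 5, 4, 3, 3]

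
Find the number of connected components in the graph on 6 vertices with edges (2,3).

Step 1: Build adjacency list from edges:
  1: (none)
  2: 3
  3: 2
  4: (none)
  5: (none)
  6: (none)

Step 2: Run BFS/DFS from vertex 1:
  Visited: {1}
  Reached 1 of 6 vertices

Step 3: Only 1 of 6 vertices reached. Graph is disconnected.
Connected components: {1}, {2, 3}, {4}, {5}, {6}
Number of connected components: 5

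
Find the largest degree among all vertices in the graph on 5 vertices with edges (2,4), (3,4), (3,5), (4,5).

Step 1: Count edges incident to each vertex:
  deg(1) = 0 (neighbors: none)
  deg(2) = 1 (neighbors: 4)
  deg(3) = 2 (neighbors: 4, 5)
  deg(4) = 3 (neighbors: 2, 3, 5)
  deg(5) = 2 (neighbors: 3, 4)

Step 2: Find maximum:
  max(0, 1, 2, 3, 2) = 3 (vertex 4)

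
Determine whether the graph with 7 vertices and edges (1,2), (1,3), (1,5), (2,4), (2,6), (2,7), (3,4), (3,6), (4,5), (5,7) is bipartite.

Step 1: Attempt 2-coloring using BFS:
  Start at vertex 1, assign color 0
  Color vertex 2 with color 1 (neighbor of 1)
  Color vertex 3 with color 1 (neighbor of 1)
  Color vertex 5 with color 1 (neighbor of 1)
  Color vertex 4 with color 0 (neighbor of 2)
  Color vertex 6 with color 0 (neighbor of 2)
  Color vertex 7 with color 0 (neighbor of 2)

Step 2: 2-coloring succeeded. No conflicts found.
  Set A (color 0): {1, 4, 6, 7}
  Set B (color 1): {2, 3, 5}

The graph is bipartite with partition {1, 4, 6, 7}, {2, 3, 5}.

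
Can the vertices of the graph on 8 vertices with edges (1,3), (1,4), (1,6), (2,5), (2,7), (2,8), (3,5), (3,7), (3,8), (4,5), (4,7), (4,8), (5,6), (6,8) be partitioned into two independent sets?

Step 1: Attempt 2-coloring using BFS:
  Start at vertex 1, assign color 0
  Color vertex 3 with color 1 (neighbor of 1)
  Color vertex 4 with color 1 (neighbor of 1)
  Color vertex 6 with color 1 (neighbor of 1)
  Color vertex 5 with color 0 (neighbor of 3)
  Color vertex 7 with color 0 (neighbor of 3)
  Color vertex 8 with color 0 (neighbor of 3)
  Color vertex 2 with color 1 (neighbor of 5)

Step 2: 2-coloring succeeded. No conflicts found.
  Set A (color 0): {1, 5, 7, 8}
  Set B (color 1): {2, 3, 4, 6}

The graph is bipartite with partition {1, 5, 7, 8}, {2, 3, 4, 6}.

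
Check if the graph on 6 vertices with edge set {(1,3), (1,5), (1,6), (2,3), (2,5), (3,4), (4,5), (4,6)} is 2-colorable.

Step 1: Attempt 2-coloring using BFS:
  Start at vertex 1, assign color 0
  Color vertex 3 with color 1 (neighbor of 1)
  Color vertex 5 with color 1 (neighbor of 1)
  Color vertex 6 with color 1 (neighbor of 1)
  Color vertex 2 with color 0 (neighbor of 3)
  Color vertex 4 with color 0 (neighbor of 3)

Step 2: 2-coloring succeeded. No conflicts found.
  Set A (color 0): {1, 2, 4}
  Set B (color 1): {3, 5, 6}

The graph is bipartite with partition {1, 2, 4}, {3, 5, 6}.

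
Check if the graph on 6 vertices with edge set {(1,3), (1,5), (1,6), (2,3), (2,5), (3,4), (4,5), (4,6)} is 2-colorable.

Step 1: Attempt 2-coloring using BFS:
  Start at vertex 1, assign color 0
  Color vertex 3 with color 1 (neighbor of 1)
  Color vertex 5 with color 1 (neighbor of 1)
  Color vertex 6 with color 1 (neighbor of 1)
  Color vertex 2 with color 0 (neighbor of 3)
  Color vertex 4 with color 0 (neighbor of 3)

Step 2: 2-coloring succeeded. No conflicts found.
  Set A (color 0): {1, 2, 4}
  Set B (color 1): {3, 5, 6}

The graph is bipartite with partition {1, 2, 4}, {3, 5, 6}.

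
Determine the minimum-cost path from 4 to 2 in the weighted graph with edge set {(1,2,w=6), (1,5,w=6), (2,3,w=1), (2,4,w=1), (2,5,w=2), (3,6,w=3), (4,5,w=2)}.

Step 1: Build adjacency list with weights:
  1: 2(w=6), 5(w=6)
  2: 1(w=6), 3(w=1), 4(w=1), 5(w=2)
  3: 2(w=1), 6(w=3)
  4: 2(w=1), 5(w=2)
  5: 1(w=6), 2(w=2), 4(w=2)
  6: 3(w=3)

Step 2: Apply Dijkstra's algorithm from vertex 4:
  Visit vertex 4 (distance=0)
    Update dist[2] = 1
    Update dist[5] = 2
  Visit vertex 2 (distance=1)
    Update dist[1] = 7
    Update dist[3] = 2

Step 3: Shortest path: 4 -> 2
Total weight: 1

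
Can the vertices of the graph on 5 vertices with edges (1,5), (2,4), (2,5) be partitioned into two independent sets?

Step 1: Attempt 2-coloring using BFS:
  Start at vertex 1, assign color 0
  Color vertex 5 with color 1 (neighbor of 1)
  Color vertex 2 with color 0 (neighbor of 5)
  Color vertex 4 with color 1 (neighbor of 2)
  Start new component at vertex 3, assign color 0

Step 2: 2-coloring succeeded. No conflicts found.
  Set A (color 0): {1, 2, 3}
  Set B (color 1): {4, 5}

The graph is bipartite with partition {1, 2, 3}, {4, 5}.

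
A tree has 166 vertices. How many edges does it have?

A tree on n vertices always has exactly n - 1 edges.
For n = 166: edges = 166 - 1 = 165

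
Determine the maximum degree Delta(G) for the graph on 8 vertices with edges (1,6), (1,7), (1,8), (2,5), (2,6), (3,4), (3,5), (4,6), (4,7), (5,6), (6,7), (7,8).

Step 1: Count edges incident to each vertex:
  deg(1) = 3 (neighbors: 6, 7, 8)
  deg(2) = 2 (neighbors: 5, 6)
  deg(3) = 2 (neighbors: 4, 5)
  deg(4) = 3 (neighbors: 3, 6, 7)
  deg(5) = 3 (neighbors: 2, 3, 6)
  deg(6) = 5 (neighbors: 1, 2, 4, 5, 7)
  deg(7) = 4 (neighbors: 1, 4, 6, 8)
  deg(8) = 2 (neighbors: 1, 7)

Step 2: Find maximum:
  max(3, 2, 2, 3, 3, 5, 4, 2) = 5 (vertex 6)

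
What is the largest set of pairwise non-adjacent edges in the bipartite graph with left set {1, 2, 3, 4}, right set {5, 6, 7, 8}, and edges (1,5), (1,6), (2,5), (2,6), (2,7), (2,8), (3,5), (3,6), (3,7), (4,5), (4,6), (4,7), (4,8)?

Step 1: List the neighbors of each left vertex:
  1: 5, 6
  2: 5, 6, 7, 8
  3: 5, 6, 7
  4: 5, 6, 7, 8

Step 2: Greedily match left vertices, then look for augmenting paths:
  Match 1 -- 5
  Match 2 -- 6
  Match 3 -- 7
  Match 4 -- 8
  No augmenting path remains.

Step 3: Verify this is maximum:
  Matching size 4 = min(|L|, |R|) = min(4, 4), which is an upper bound, so this matching is maximum.

Maximum matching: {(1,5), (2,6), (3,7), (4,8)}
Size: 4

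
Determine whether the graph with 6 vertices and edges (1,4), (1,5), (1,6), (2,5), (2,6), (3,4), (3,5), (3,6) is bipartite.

Step 1: Attempt 2-coloring using BFS:
  Start at vertex 1, assign color 0
  Color vertex 4 with color 1 (neighbor of 1)
  Color vertex 5 with color 1 (neighbor of 1)
  Color vertex 6 with color 1 (neighbor of 1)
  Color vertex 3 with color 0 (neighbor of 4)
  Color vertex 2 with color 0 (neighbor of 5)

Step 2: 2-coloring succeeded. No conflicts found.
  Set A (color 0): {1, 2, 3}
  Set B (color 1): {4, 5, 6}

The graph is bipartite with partition {1, 2, 3}, {4, 5, 6}.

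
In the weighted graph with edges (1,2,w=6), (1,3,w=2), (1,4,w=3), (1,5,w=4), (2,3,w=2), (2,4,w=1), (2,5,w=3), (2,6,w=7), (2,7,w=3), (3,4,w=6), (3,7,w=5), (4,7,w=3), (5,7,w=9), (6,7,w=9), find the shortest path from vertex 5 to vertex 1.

Step 1: Build adjacency list with weights:
  1: 2(w=6), 3(w=2), 4(w=3), 5(w=4)
  2: 1(w=6), 3(w=2), 4(w=1), 5(w=3), 6(w=7), 7(w=3)
  3: 1(w=2), 2(w=2), 4(w=6), 7(w=5)
  4: 1(w=3), 2(w=1), 3(w=6), 7(w=3)
  5: 1(w=4), 2(w=3), 7(w=9)
  6: 2(w=7), 7(w=9)
  7: 2(w=3), 3(w=5), 4(w=3), 5(w=9), 6(w=9)

Step 2: Apply Dijkstra's algorithm from vertex 5:
  Visit vertex 5 (distance=0)
    Update dist[1] = 4
    Update dist[2] = 3
    Update dist[7] = 9
  Visit vertex 2 (distance=3)
    Update dist[3] = 5
    Update dist[4] = 4
    Update dist[6] = 10
    Update dist[7] = 6
  Visit vertex 1 (distance=4)

Step 3: Shortest path: 5 -> 1
Total weight: 4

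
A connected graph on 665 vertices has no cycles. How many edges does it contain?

A tree on n vertices always has exactly n - 1 edges.
For n = 665: edges = 665 - 1 = 664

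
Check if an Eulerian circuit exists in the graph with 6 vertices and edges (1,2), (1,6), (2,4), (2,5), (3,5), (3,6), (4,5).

Step 1: Find the degree of each vertex:
  deg(1) = 2
  deg(2) = 3
  deg(3) = 2
  deg(4) = 2
  deg(5) = 3
  deg(6) = 2

Step 2: Count vertices with odd degree:
  Odd-degree vertices: 2, 5 (2 total)

Step 3: Apply Euler's theorem:
  - Eulerian circuit exists iff graph is connected and all vertices have even degree
  - Eulerian path exists iff graph is connected and has 0 or 2 odd-degree vertices

Graph is connected with exactly 2 odd-degree vertices (2, 5).
Eulerian path exists (starting and ending at the odd-degree vertices), but no Eulerian circuit.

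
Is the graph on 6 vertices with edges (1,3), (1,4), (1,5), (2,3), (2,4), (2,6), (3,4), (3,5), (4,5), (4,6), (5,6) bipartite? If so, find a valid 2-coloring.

Step 1: Attempt 2-coloring using BFS:
  Start at vertex 1, assign color 0
  Color vertex 3 with color 1 (neighbor of 1)
  Color vertex 4 with color 1 (neighbor of 1)
  Color vertex 5 with color 1 (neighbor of 1)
  Color vertex 2 with color 0 (neighbor of 3)

Step 2: Conflict found! Vertices 3 and 4 are adjacent but have the same color.
This means the graph contains an odd cycle.

The graph is NOT bipartite.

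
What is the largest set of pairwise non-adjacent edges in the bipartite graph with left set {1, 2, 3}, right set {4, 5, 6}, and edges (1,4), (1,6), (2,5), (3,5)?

Step 1: List the neighbors of each left vertex:
  1: 4, 6
  2: 5
  3: 5

Step 2: Greedily match left vertices, then look for augmenting paths:
  Match 1 -- 4
  Match 2 -- 5
  No augmenting path remains.

Step 3: Verify this is maximum:
  Matching has size 2. The vertex set {1, 5} covers every edge and has size 2; any matching has at most one edge per cover vertex, so 2 is maximum (König's theorem).

Maximum matching: {(1,4), (2,5)}
Size: 2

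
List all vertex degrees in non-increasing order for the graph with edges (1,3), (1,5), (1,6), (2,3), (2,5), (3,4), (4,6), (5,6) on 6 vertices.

Step 1: Count edges incident to each vertex:
  deg(1) = 3 (neighbors: 3, 5, 6)
  deg(2) = 2 (neighbors: 3, 5)
  deg(3) = 3 (neighbors: 1, 2, 4)
  deg(4) = 2 (neighbors: 3, 6)
  deg(5) = 3 (neighbors: 1, 2, 6)
  deg(6) = 3 (neighbors: 1, 4, 5)

Step 2: Sort degrees in non-increasing order:
  Degrees: [3, 2, 3, 2, 3, 3] -> sorted: [3, 3, 3, 3, 2, 2]

Degree sequence: [3, 3, 3, 3, 2, 2]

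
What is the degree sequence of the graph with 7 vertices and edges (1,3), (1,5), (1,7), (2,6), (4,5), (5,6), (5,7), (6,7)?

Step 1: Count edges incident to each vertex:
  deg(1) = 3 (neighbors: 3, 5, 7)
  deg(2) = 1 (neighbors: 6)
  deg(3) = 1 (neighbors: 1)
  deg(4) = 1 (neighbors: 5)
  deg(5) = 4 (neighbors: 1, 4, 6, 7)
  deg(6) = 3 (neighbors: 2, 5, 7)
  deg(7) = 3 (neighbors: 1, 5, 6)

Step 2: Sort degrees in non-increasing order:
  Degrees: [3, 1, 1, 1, 4, 3, 3] -> sorted: [4, 3, 3, 3, 1, 1, 1]

Degree sequence: [4, 3, 3, 3, 1, 1, 1]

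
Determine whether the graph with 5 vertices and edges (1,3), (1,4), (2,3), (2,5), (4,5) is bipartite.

Step 1: Attempt 2-coloring using BFS:
  Start at vertex 1, assign color 0
  Color vertex 3 with color 1 (neighbor of 1)
  Color vertex 4 with color 1 (neighbor of 1)
  Color vertex 2 with color 0 (neighbor of 3)
  Color vertex 5 with color 0 (neighbor of 4)

Step 2: Conflict found! Vertices 2 and 5 are adjacent but have the same color.
This means the graph contains an odd cycle.

The graph is NOT bipartite.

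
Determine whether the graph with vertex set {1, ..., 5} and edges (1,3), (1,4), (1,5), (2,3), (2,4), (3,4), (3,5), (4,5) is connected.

Step 1: Build adjacency list from edges:
  1: 3, 4, 5
  2: 3, 4
  3: 1, 2, 4, 5
  4: 1, 2, 3, 5
  5: 1, 3, 4

Step 2: Run BFS/DFS from vertex 1:
  Visited: {1, 3, 4, 5, 2}
  Reached 5 of 5 vertices

Step 3: All 5 vertices reached from vertex 1, so the graph is connected.
Answer: Yes, the graph is connected.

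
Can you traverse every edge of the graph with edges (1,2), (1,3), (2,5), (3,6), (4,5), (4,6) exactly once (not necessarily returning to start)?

Step 1: Find the degree of each vertex:
  deg(1) = 2
  deg(2) = 2
  deg(3) = 2
  deg(4) = 2
  deg(5) = 2
  deg(6) = 2

Step 2: Count vertices with odd degree:
  All vertices have even degree (0 odd-degree vertices)

Step 3: Apply Euler's theorem:
  - Eulerian circuit exists iff graph is connected and all vertices have even degree
  - Eulerian path exists iff graph is connected and has 0 or 2 odd-degree vertices

Graph is connected with 0 odd-degree vertices.
Both Eulerian circuit and Eulerian path exist.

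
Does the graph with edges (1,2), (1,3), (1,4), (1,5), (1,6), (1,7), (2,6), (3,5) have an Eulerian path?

Step 1: Find the degree of each vertex:
  deg(1) = 6
  deg(2) = 2
  deg(3) = 2
  deg(4) = 1
  deg(5) = 2
  deg(6) = 2
  deg(7) = 1

Step 2: Count vertices with odd degree:
  Odd-degree vertices: 4, 7 (2 total)

Step 3: Apply Euler's theorem:
  - Eulerian circuit exists iff graph is connected and all vertices have even degree
  - Eulerian path exists iff graph is connected and has 0 or 2 odd-degree vertices

Graph is connected with exactly 2 odd-degree vertices (4, 7).
Eulerian path exists (starting and ending at the odd-degree vertices), but no Eulerian circuit.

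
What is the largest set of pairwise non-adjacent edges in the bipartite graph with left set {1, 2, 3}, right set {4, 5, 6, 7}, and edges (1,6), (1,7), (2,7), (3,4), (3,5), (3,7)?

Step 1: List the neighbors of each left vertex:
  1: 6, 7
  2: 7
  3: 4, 5, 7

Step 2: Greedily match left vertices, then look for augmenting paths:
  Match 1 -- 6
  Match 2 -- 7
  Match 3 -- 4
  No augmenting path remains.

Step 3: Verify this is maximum:
  Matching size 3 = min(|L|, |R|) = min(3, 4), which is an upper bound, so this matching is maximum.

Maximum matching: {(1,6), (2,7), (3,4)}
Size: 3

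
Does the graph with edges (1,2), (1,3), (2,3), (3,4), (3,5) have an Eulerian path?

Step 1: Find the degree of each vertex:
  deg(1) = 2
  deg(2) = 2
  deg(3) = 4
  deg(4) = 1
  deg(5) = 1

Step 2: Count vertices with odd degree:
  Odd-degree vertices: 4, 5 (2 total)

Step 3: Apply Euler's theorem:
  - Eulerian circuit exists iff graph is connected and all vertices have even degree
  - Eulerian path exists iff graph is connected and has 0 or 2 odd-degree vertices

Graph is connected with exactly 2 odd-degree vertices (4, 5).
Eulerian path exists (starting and ending at the odd-degree vertices), but no Eulerian circuit.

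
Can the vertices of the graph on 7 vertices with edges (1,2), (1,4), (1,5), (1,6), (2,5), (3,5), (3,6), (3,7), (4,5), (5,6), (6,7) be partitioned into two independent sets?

Step 1: Attempt 2-coloring using BFS:
  Start at vertex 1, assign color 0
  Color vertex 2 with color 1 (neighbor of 1)
  Color vertex 4 with color 1 (neighbor of 1)
  Color vertex 5 with color 1 (neighbor of 1)
  Color vertex 6 with color 1 (neighbor of 1)

Step 2: Conflict found! Vertices 2 and 5 are adjacent but have the same color.
This means the graph contains an odd cycle.

The graph is NOT bipartite.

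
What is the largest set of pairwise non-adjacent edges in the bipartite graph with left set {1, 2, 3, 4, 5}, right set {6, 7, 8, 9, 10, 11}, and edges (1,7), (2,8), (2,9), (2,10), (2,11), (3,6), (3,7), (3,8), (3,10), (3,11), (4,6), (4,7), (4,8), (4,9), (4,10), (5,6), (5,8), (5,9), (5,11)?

Step 1: List the neighbors of each left vertex:
  1: 7
  2: 8, 9, 10, 11
  3: 6, 7, 8, 10, 11
  4: 6, 7, 8, 9, 10
  5: 6, 8, 9, 11

Step 2: Greedily match left vertices, then look for augmenting paths:
  Match 1 -- 7
  Match 2 -- 8
  Match 3 -- 6
  Match 4 -- 9
  Match 5 -- 11
  No augmenting path remains.

Step 3: Verify this is maximum:
  Matching size 5 = min(|L|, |R|) = min(5, 6), which is an upper bound, so this matching is maximum.

Maximum matching: {(1,7), (2,8), (3,6), (4,9), (5,11)}
Size: 5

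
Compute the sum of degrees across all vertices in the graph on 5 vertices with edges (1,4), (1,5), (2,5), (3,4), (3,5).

Step 1: Count edges incident to each vertex:
  deg(1) = 2 (neighbors: 4, 5)
  deg(2) = 1 (neighbors: 5)
  deg(3) = 2 (neighbors: 4, 5)
  deg(4) = 2 (neighbors: 1, 3)
  deg(5) = 3 (neighbors: 1, 2, 3)

Step 2: Sum all degrees:
  2 + 1 + 2 + 2 + 3 = 10

Verification: sum of degrees = 2 * |E| = 2 * 5 = 10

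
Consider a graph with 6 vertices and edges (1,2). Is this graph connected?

Step 1: Build adjacency list from edges:
  1: 2
  2: 1
  3: (none)
  4: (none)
  5: (none)
  6: (none)

Step 2: Run BFS/DFS from vertex 1:
  Visited: {1, 2}
  Reached 2 of 6 vertices

Step 3: Only 2 of 6 vertices reached. Graph is disconnected.
Connected components: {1, 2}, {3}, {4}, {5}, {6}
Answer: No, the graph is not connected (5 components).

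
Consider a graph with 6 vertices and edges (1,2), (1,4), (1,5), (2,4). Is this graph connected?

Step 1: Build adjacency list from edges:
  1: 2, 4, 5
  2: 1, 4
  3: (none)
  4: 1, 2
  5: 1
  6: (none)

Step 2: Run BFS/DFS from vertex 1:
  Visited: {1, 2, 4, 5}
  Reached 4 of 6 vertices

Step 3: Only 4 of 6 vertices reached. Graph is disconnected.
Connected components: {1, 2, 4, 5}, {3}, {6}
Answer: No, the graph is not connected (3 components).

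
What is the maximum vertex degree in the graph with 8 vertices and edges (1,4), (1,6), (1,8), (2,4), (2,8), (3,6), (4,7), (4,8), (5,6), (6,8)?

Step 1: Count edges incident to each vertex:
  deg(1) = 3 (neighbors: 4, 6, 8)
  deg(2) = 2 (neighbors: 4, 8)
  deg(3) = 1 (neighbors: 6)
  deg(4) = 4 (neighbors: 1, 2, 7, 8)
  deg(5) = 1 (neighbors: 6)
  deg(6) = 4 (neighbors: 1, 3, 5, 8)
  deg(7) = 1 (neighbors: 4)
  deg(8) = 4 (neighbors: 1, 2, 4, 6)

Step 2: Find maximum:
  max(3, 2, 1, 4, 1, 4, 1, 4) = 4 (vertex 4)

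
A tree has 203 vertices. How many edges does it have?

A tree on n vertices always has exactly n - 1 edges.
For n = 203: edges = 203 - 1 = 202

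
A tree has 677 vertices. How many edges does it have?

A tree on n vertices always has exactly n - 1 edges.
For n = 677: edges = 677 - 1 = 676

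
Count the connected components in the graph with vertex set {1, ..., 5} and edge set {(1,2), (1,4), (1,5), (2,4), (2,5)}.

Step 1: Build adjacency list from edges:
  1: 2, 4, 5
  2: 1, 4, 5
  3: (none)
  4: 1, 2
  5: 1, 2

Step 2: Run BFS/DFS from vertex 1:
  Visited: {1, 2, 4, 5}
  Reached 4 of 5 vertices

Step 3: Only 4 of 5 vertices reached. Graph is disconnected.
Connected components: {1, 2, 4, 5}, {3}
Number of connected components: 2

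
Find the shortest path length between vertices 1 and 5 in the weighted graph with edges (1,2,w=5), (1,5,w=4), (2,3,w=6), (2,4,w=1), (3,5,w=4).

Step 1: Build adjacency list with weights:
  1: 2(w=5), 5(w=4)
  2: 1(w=5), 3(w=6), 4(w=1)
  3: 2(w=6), 5(w=4)
  4: 2(w=1)
  5: 1(w=4), 3(w=4)

Step 2: Apply Dijkstra's algorithm from vertex 1:
  Visit vertex 1 (distance=0)
    Update dist[2] = 5
    Update dist[5] = 4
  Visit vertex 5 (distance=4)
    Update dist[3] = 8

Step 3: Shortest path: 1 -> 5
Total weight: 4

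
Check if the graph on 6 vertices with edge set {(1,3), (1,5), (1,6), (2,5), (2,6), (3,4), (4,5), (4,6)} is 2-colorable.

Step 1: Attempt 2-coloring using BFS:
  Start at vertex 1, assign color 0
  Color vertex 3 with color 1 (neighbor of 1)
  Color vertex 5 with color 1 (neighbor of 1)
  Color vertex 6 with color 1 (neighbor of 1)
  Color vertex 4 with color 0 (neighbor of 3)
  Color vertex 2 with color 0 (neighbor of 5)

Step 2: 2-coloring succeeded. No conflicts found.
  Set A (color 0): {1, 2, 4}
  Set B (color 1): {3, 5, 6}

The graph is bipartite with partition {1, 2, 4}, {3, 5, 6}.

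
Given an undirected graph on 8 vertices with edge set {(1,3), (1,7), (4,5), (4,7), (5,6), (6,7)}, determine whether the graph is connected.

Step 1: Build adjacency list from edges:
  1: 3, 7
  2: (none)
  3: 1
  4: 5, 7
  5: 4, 6
  6: 5, 7
  7: 1, 4, 6
  8: (none)

Step 2: Run BFS/DFS from vertex 1:
  Visited: {1, 3, 7, 4, 6, 5}
  Reached 6 of 8 vertices

Step 3: Only 6 of 8 vertices reached. Graph is disconnected.
Connected components: {1, 3, 4, 5, 6, 7}, {2}, {8}
Answer: No, the graph is not connected (3 components).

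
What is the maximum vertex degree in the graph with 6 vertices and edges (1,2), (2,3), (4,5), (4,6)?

Step 1: Count edges incident to each vertex:
  deg(1) = 1 (neighbors: 2)
  deg(2) = 2 (neighbors: 1, 3)
  deg(3) = 1 (neighbors: 2)
  deg(4) = 2 (neighbors: 5, 6)
  deg(5) = 1 (neighbors: 4)
  deg(6) = 1 (neighbors: 4)

Step 2: Find maximum:
  max(1, 2, 1, 2, 1, 1) = 2 (vertex 2)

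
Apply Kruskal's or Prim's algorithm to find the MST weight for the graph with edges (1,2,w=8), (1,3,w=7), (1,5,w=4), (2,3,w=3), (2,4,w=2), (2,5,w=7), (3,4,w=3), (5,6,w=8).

Apply Kruskal's algorithm (sort edges by weight, add if no cycle):

Sorted edges by weight:
  (2,4) w=2
  (2,3) w=3
  (3,4) w=3
  (1,5) w=4
  (1,3) w=7
  (2,5) w=7
  (1,2) w=8
  (5,6) w=8

Add edge (2,4) w=2 -- no cycle. Running total: 2
Add edge (2,3) w=3 -- no cycle. Running total: 5
Skip edge (3,4) w=3 -- would create cycle
Add edge (1,5) w=4 -- no cycle. Running total: 9
Add edge (1,3) w=7 -- no cycle. Running total: 16
Skip edge (2,5) w=7 -- would create cycle
Skip edge (1,2) w=8 -- would create cycle
Add edge (5,6) w=8 -- no cycle. Running total: 24

MST edges: (2,4,w=2), (2,3,w=3), (1,5,w=4), (1,3,w=7), (5,6,w=8)
Total MST weight: 2 + 3 + 4 + 7 + 8 = 24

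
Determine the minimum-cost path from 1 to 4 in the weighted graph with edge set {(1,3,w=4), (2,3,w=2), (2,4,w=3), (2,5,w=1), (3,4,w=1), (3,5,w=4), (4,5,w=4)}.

Step 1: Build adjacency list with weights:
  1: 3(w=4)
  2: 3(w=2), 4(w=3), 5(w=1)
  3: 1(w=4), 2(w=2), 4(w=1), 5(w=4)
  4: 2(w=3), 3(w=1), 5(w=4)
  5: 2(w=1), 3(w=4), 4(w=4)

Step 2: Apply Dijkstra's algorithm from vertex 1:
  Visit vertex 1 (distance=0)
    Update dist[3] = 4
  Visit vertex 3 (distance=4)
    Update dist[2] = 6
    Update dist[4] = 5
    Update dist[5] = 8
  Visit vertex 4 (distance=5)

Step 3: Shortest path: 1 -> 3 -> 4
Total weight: 4 + 1 = 5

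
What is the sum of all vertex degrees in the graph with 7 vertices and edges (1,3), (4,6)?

Step 1: Count edges incident to each vertex:
  deg(1) = 1 (neighbors: 3)
  deg(2) = 0 (neighbors: none)
  deg(3) = 1 (neighbors: 1)
  deg(4) = 1 (neighbors: 6)
  deg(5) = 0 (neighbors: none)
  deg(6) = 1 (neighbors: 4)
  deg(7) = 0 (neighbors: none)

Step 2: Sum all degrees:
  1 + 0 + 1 + 1 + 0 + 1 + 0 = 4

Verification: sum of degrees = 2 * |E| = 2 * 2 = 4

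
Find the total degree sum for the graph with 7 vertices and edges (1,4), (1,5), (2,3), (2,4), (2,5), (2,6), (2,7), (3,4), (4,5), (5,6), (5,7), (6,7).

Step 1: Count edges incident to each vertex:
  deg(1) = 2 (neighbors: 4, 5)
  deg(2) = 5 (neighbors: 3, 4, 5, 6, 7)
  deg(3) = 2 (neighbors: 2, 4)
  deg(4) = 4 (neighbors: 1, 2, 3, 5)
  deg(5) = 5 (neighbors: 1, 2, 4, 6, 7)
  deg(6) = 3 (neighbors: 2, 5, 7)
  deg(7) = 3 (neighbors: 2, 5, 6)

Step 2: Sum all degrees:
  2 + 5 + 2 + 4 + 5 + 3 + 3 = 24

Verification: sum of degrees = 2 * |E| = 2 * 12 = 24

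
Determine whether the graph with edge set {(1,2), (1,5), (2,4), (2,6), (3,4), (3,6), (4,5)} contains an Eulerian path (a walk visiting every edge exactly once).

Step 1: Find the degree of each vertex:
  deg(1) = 2
  deg(2) = 3
  deg(3) = 2
  deg(4) = 3
  deg(5) = 2
  deg(6) = 2

Step 2: Count vertices with odd degree:
  Odd-degree vertices: 2, 4 (2 total)

Step 3: Apply Euler's theorem:
  - Eulerian circuit exists iff graph is connected and all vertices have even degree
  - Eulerian path exists iff graph is connected and has 0 or 2 odd-degree vertices

Graph is connected with exactly 2 odd-degree vertices (2, 4).
Eulerian path exists (starting and ending at the odd-degree vertices), but no Eulerian circuit.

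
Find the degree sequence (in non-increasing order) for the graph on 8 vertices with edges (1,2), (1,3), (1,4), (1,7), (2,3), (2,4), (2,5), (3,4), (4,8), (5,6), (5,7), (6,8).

Step 1: Count edges incident to each vertex:
  deg(1) = 4 (neighbors: 2, 3, 4, 7)
  deg(2) = 4 (neighbors: 1, 3, 4, 5)
  deg(3) = 3 (neighbors: 1, 2, 4)
  deg(4) = 4 (neighbors: 1, 2, 3, 8)
  deg(5) = 3 (neighbors: 2, 6, 7)
  deg(6) = 2 (neighbors: 5, 8)
  deg(7) = 2 (neighbors: 1, 5)
  deg(8) = 2 (neighbors: 4, 6)

Step 2: Sort degrees in non-increasing order:
  Degrees: [4, 4, 3, 4, 3, 2, 2, 2] -> sorted: [4, 4, 4, 3, 3, 2, 2, 2]

Degree sequence: [4, 4, 4, 3, 3, 2, 2, 2]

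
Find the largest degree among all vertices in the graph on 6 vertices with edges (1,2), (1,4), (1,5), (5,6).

Step 1: Count edges incident to each vertex:
  deg(1) = 3 (neighbors: 2, 4, 5)
  deg(2) = 1 (neighbors: 1)
  deg(3) = 0 (neighbors: none)
  deg(4) = 1 (neighbors: 1)
  deg(5) = 2 (neighbors: 1, 6)
  deg(6) = 1 (neighbors: 5)

Step 2: Find maximum:
  max(3, 1, 0, 1, 2, 1) = 3 (vertex 1)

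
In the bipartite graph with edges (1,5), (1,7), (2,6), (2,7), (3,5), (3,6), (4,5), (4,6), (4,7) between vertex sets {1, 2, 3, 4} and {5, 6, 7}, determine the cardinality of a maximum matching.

Step 1: List the neighbors of each left vertex:
  1: 5, 7
  2: 6, 7
  3: 5, 6
  4: 5, 6, 7

Step 2: Greedily match left vertices, then look for augmenting paths:
  Match 1 -- 5
  Match 2 -- 6
  Match 4 -- 7
  No augmenting path remains.

Step 3: Verify this is maximum:
  Matching size 3 = min(|L|, |R|) = min(4, 3), which is an upper bound, so this matching is maximum.

Maximum matching: {(1,5), (2,6), (4,7)}
Size: 3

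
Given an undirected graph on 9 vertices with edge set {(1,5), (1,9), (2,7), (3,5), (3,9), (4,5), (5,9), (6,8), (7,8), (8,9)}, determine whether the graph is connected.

Step 1: Build adjacency list from edges:
  1: 5, 9
  2: 7
  3: 5, 9
  4: 5
  5: 1, 3, 4, 9
  6: 8
  7: 2, 8
  8: 6, 7, 9
  9: 1, 3, 5, 8

Step 2: Run BFS/DFS from vertex 1:
  Visited: {1, 5, 9, 3, 4, 8, 6, 7, 2}
  Reached 9 of 9 vertices

Step 3: All 9 vertices reached from vertex 1, so the graph is connected.
Answer: Yes, the graph is connected.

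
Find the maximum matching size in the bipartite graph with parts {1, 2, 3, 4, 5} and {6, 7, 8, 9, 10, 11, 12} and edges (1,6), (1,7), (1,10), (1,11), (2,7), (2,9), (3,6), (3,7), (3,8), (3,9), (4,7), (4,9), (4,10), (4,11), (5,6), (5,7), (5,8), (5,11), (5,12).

Step 1: List the neighbors of each left vertex:
  1: 6, 7, 10, 11
  2: 7, 9
  3: 6, 7, 8, 9
  4: 7, 9, 10, 11
  5: 6, 7, 8, 11, 12

Step 2: Greedily match left vertices, then look for augmenting paths:
  Match 1 -- 6
  Match 2 -- 7
  Match 3 -- 8
  Match 4 -- 9
  Match 5 -- 11
  No augmenting path remains.

Step 3: Verify this is maximum:
  Matching size 5 = min(|L|, |R|) = min(5, 7), which is an upper bound, so this matching is maximum.

Maximum matching: {(1,6), (2,7), (3,8), (4,9), (5,11)}
Size: 5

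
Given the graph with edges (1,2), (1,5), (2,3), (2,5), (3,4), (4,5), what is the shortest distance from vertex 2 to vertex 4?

Step 1: Build adjacency list:
  1: 2, 5
  2: 1, 3, 5
  3: 2, 4
  4: 3, 5
  5: 1, 2, 4

Step 2: BFS from vertex 2 to find shortest path to 4:
  vertex 1 reached at distance 1
  vertex 3 reached at distance 1
  vertex 5 reached at distance 1
  vertex 4 reached at distance 2

Step 3: Shortest path: 2 -> 3 -> 4
Path length: 2 edges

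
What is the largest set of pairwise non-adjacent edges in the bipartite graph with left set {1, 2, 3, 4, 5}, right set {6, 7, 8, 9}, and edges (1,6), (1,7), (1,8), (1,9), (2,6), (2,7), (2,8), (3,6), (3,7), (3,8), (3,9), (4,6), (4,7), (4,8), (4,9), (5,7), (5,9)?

Step 1: List the neighbors of each left vertex:
  1: 6, 7, 8, 9
  2: 6, 7, 8
  3: 6, 7, 8, 9
  4: 6, 7, 8, 9
  5: 7, 9

Step 2: Greedily match left vertices, then look for augmenting paths:
  Match 1 -- 6
  Match 2 -- 7
  Match 3 -- 8
  Match 4 -- 9
  No augmenting path remains.

Step 3: Verify this is maximum:
  Matching size 4 = min(|L|, |R|) = min(5, 4), which is an upper bound, so this matching is maximum.

Maximum matching: {(1,6), (2,7), (3,8), (4,9)}
Size: 4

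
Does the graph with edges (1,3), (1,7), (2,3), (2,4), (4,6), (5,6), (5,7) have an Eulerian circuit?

Step 1: Find the degree of each vertex:
  deg(1) = 2
  deg(2) = 2
  deg(3) = 2
  deg(4) = 2
  deg(5) = 2
  deg(6) = 2
  deg(7) = 2

Step 2: Count vertices with odd degree:
  All vertices have even degree (0 odd-degree vertices)

Step 3: Apply Euler's theorem:
  - Eulerian circuit exists iff graph is connected and all vertices have even degree
  - Eulerian path exists iff graph is connected and has 0 or 2 odd-degree vertices

Graph is connected with 0 odd-degree vertices.
Both Eulerian circuit and Eulerian path exist.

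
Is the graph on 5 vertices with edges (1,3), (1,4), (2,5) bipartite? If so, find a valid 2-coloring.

Step 1: Attempt 2-coloring using BFS:
  Start at vertex 1, assign color 0
  Color vertex 3 with color 1 (neighbor of 1)
  Color vertex 4 with color 1 (neighbor of 1)
  Start new component at vertex 2, assign color 0
  Color vertex 5 with color 1 (neighbor of 2)

Step 2: 2-coloring succeeded. No conflicts found.
  Set A (color 0): {1, 2}
  Set B (color 1): {3, 4, 5}

The graph is bipartite with partition {1, 2}, {3, 4, 5}.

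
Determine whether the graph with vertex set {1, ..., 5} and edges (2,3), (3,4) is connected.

Step 1: Build adjacency list from edges:
  1: (none)
  2: 3
  3: 2, 4
  4: 3
  5: (none)

Step 2: Run BFS/DFS from vertex 1:
  Visited: {1}
  Reached 1 of 5 vertices

Step 3: Only 1 of 5 vertices reached. Graph is disconnected.
Connected components: {1}, {2, 3, 4}, {5}
Answer: No, the graph is not connected (3 components).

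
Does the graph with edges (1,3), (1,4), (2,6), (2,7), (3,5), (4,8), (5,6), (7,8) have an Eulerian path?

Step 1: Find the degree of each vertex:
  deg(1) = 2
  deg(2) = 2
  deg(3) = 2
  deg(4) = 2
  deg(5) = 2
  deg(6) = 2
  deg(7) = 2
  deg(8) = 2

Step 2: Count vertices with odd degree:
  All vertices have even degree (0 odd-degree vertices)

Step 3: Apply Euler's theorem:
  - Eulerian circuit exists iff graph is connected and all vertices have even degree
  - Eulerian path exists iff graph is connected and has 0 or 2 odd-degree vertices

Graph is connected with 0 odd-degree vertices.
Both Eulerian circuit and Eulerian path exist.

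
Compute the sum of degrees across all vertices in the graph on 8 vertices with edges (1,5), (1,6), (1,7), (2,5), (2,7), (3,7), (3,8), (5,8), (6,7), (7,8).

Step 1: Count edges incident to each vertex:
  deg(1) = 3 (neighbors: 5, 6, 7)
  deg(2) = 2 (neighbors: 5, 7)
  deg(3) = 2 (neighbors: 7, 8)
  deg(4) = 0 (neighbors: none)
  deg(5) = 3 (neighbors: 1, 2, 8)
  deg(6) = 2 (neighbors: 1, 7)
  deg(7) = 5 (neighbors: 1, 2, 3, 6, 8)
  deg(8) = 3 (neighbors: 3, 5, 7)

Step 2: Sum all degrees:
  3 + 2 + 2 + 0 + 3 + 2 + 5 + 3 = 20

Verification: sum of degrees = 2 * |E| = 2 * 10 = 20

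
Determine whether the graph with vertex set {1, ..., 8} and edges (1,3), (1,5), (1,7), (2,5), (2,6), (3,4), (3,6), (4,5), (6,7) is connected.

Step 1: Build adjacency list from edges:
  1: 3, 5, 7
  2: 5, 6
  3: 1, 4, 6
  4: 3, 5
  5: 1, 2, 4
  6: 2, 3, 7
  7: 1, 6
  8: (none)

Step 2: Run BFS/DFS from vertex 1:
  Visited: {1, 3, 5, 7, 4, 6, 2}
  Reached 7 of 8 vertices

Step 3: Only 7 of 8 vertices reached. Graph is disconnected.
Connected components: {1, 2, 3, 4, 5, 6, 7}, {8}
Answer: No, the graph is not connected (2 components).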